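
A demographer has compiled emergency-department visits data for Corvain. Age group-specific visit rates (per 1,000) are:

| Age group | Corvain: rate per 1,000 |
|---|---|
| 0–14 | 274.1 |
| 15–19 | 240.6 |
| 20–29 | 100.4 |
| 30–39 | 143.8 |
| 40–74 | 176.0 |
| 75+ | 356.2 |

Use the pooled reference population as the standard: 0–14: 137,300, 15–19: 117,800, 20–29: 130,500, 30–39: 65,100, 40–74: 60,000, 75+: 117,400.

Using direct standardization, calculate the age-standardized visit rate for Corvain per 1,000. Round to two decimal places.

224.20

Standard total = 628,100; weights = 0.2186, 0.1875, 0.2078, 0.1036, 0.0955, 0.1869.
Standardized rate: 0.2186×274.1 + 0.1875×240.6 + 0.2078×100.4 + 0.1036×143.8 + 0.0955×176.0 + 0.1869×356.2 = 224.1969 per 1,000.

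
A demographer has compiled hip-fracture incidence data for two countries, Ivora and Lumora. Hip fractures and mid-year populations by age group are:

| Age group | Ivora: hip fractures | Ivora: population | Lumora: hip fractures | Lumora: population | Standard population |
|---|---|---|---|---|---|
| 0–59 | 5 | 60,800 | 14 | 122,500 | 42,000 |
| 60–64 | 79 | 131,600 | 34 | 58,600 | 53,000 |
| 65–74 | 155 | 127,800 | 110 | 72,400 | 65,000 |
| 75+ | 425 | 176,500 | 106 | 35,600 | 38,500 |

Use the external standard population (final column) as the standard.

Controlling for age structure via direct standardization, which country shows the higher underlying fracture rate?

Age-specific rates per 100,000 for Ivora: 8.22, 60.03, 121.28, 240.79.
For Lumora: 11.43, 58.02, 151.93, 297.75.
Standard total = 198,500; weights = 0.2116, 0.2670, 0.3275, 0.1940.
Ivora: 0.2116×8.22 + 0.2670×60.03 + 0.3275×121.28 + 0.1940×240.79 = 104.1862 per 100,000.
Lumora: 0.2116×11.43 + 0.2670×58.02 + 0.3275×151.93 + 0.1940×297.75 = 125.4119 per 100,000.
The crude rates (133.68 vs 91.32) would put Ivora higher, but that reflects its age composition; once standardized to a common age structure, Lumora has the higher underlying rate.

Lumora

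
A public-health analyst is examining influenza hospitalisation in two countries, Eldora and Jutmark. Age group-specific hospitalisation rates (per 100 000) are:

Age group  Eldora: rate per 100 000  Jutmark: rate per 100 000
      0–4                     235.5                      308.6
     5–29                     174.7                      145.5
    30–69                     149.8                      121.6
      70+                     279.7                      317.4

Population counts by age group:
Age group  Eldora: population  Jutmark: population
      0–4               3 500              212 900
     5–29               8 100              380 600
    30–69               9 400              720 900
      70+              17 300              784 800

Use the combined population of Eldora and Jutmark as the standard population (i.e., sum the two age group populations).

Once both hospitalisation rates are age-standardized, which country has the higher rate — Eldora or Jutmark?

Combined standard total = 2 137 500; weights = 0.1012, 0.1818, 0.3417, 0.3753.
Eldora: 0.1012×235.5 + 0.1818×174.7 + 0.3417×149.8 + 0.3753×279.7 = 211.7494 per 100 000.
Jutmark: 0.1012×308.6 + 0.1818×145.5 + 0.3417×121.6 + 0.3753×317.4 = 218.3522 per 100 000.
The crude rates (221.57 vs 218.10) would put Eldora higher, but that reflects its age composition; once standardized to a common age structure, Jutmark has the higher underlying rate.

Jutmark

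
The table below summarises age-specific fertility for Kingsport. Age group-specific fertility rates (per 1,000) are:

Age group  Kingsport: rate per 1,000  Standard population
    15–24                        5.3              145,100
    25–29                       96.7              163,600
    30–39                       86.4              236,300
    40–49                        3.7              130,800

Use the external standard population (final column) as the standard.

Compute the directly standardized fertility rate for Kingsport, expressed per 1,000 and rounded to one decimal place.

55.5

Standard total = 675,800; weights = 0.2147, 0.2421, 0.3497, 0.1935.
Standardized rate: 0.2147×5.3 + 0.2421×96.7 + 0.3497×86.4 + 0.1935×3.7 = 55.4741 per 1,000.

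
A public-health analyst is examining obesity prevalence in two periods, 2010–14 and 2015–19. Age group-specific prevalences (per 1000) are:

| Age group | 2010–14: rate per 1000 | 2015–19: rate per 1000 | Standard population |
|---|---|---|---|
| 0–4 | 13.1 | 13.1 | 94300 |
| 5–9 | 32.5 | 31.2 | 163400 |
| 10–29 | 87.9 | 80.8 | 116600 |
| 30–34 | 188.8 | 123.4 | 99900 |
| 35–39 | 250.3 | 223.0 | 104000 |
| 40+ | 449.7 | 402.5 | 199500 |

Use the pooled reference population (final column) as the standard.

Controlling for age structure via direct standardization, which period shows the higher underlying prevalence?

Standard total = 777700; weights = 0.1213, 0.2101, 0.1499, 0.1285, 0.1337, 0.2565.
2010–14: 0.1213×13.1 + 0.2101×32.5 + 0.1499×87.9 + 0.1285×188.8 + 0.1337×250.3 + 0.2565×449.7 = 194.6797 per 1000.
2015–19: 0.1213×13.1 + 0.2101×31.2 + 0.1499×80.8 + 0.1285×123.4 + 0.1337×223.0 + 0.2565×402.5 = 169.1823 per 1000.

2010–14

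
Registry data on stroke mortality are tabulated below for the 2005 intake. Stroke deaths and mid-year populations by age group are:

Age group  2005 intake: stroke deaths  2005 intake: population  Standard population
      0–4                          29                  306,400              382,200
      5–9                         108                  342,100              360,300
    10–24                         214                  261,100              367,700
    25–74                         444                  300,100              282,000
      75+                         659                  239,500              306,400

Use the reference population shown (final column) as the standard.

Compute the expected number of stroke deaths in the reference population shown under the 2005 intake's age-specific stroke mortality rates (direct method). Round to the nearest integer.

1712

Age-specific rates per 100,000 for the 2005 intake: 9.46, 31.57, 81.96, 147.95, 275.16.
Expected stroke deaths = Σ (standard pop × age-specific rate ÷ 100,000)
= 382,200×9.46/100,000 + 360,300×31.57/100,000 + 367,700×81.96/100,000 + 282,000×147.95/100,000 + 306,400×275.16/100,000
= 36.17 + 113.75 + 301.37 + 417.22 + 843.08 = 1711.59.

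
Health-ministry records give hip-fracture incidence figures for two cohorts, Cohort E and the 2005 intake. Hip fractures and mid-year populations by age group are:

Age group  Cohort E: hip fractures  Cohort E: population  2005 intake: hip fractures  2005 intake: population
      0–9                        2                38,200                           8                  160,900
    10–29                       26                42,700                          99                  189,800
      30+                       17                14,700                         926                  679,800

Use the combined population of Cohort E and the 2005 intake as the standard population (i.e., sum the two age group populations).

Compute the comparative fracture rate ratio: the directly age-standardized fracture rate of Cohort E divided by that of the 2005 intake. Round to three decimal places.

0.887

Age-specific rates per 100,000 for Cohort E: 5.24, 60.89, 115.65.
For the 2005 intake: 4.97, 52.16, 136.22.
Combined standard total = 1,126,100; weights = 0.1768, 0.2065, 0.6167.
Cohort E: 0.1768×5.24 + 0.2065×60.89 + 0.6167×115.65 = 84.8199 per 100,000.
The 2005 intake: 0.1768×4.97 + 0.2065×52.16 + 0.6167×136.22 = 95.6572 per 100,000.
Ratio = 84.8199 ÷ 95.6572 = 0.88671.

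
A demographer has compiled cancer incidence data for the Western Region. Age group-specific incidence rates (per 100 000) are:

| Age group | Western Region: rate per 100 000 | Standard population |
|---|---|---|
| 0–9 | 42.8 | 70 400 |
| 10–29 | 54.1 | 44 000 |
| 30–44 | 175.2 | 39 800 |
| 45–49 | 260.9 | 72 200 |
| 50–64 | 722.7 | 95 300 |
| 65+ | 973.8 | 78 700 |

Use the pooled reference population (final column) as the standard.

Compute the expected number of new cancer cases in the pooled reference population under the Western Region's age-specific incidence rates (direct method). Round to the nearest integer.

Expected new cancer cases = Σ (standard pop × age-specific rate ÷ 100 000)
= 70 400×42.8/100 000 + 44 000×54.1/100 000 + 39 800×175.2/100 000 + 72 200×260.9/100 000 + 95 300×722.7/100 000 + 78 700×973.8/100 000
= 30.13 + 23.80 + 69.73 + 188.37 + 688.73 + 766.38 = 1767.15.

1767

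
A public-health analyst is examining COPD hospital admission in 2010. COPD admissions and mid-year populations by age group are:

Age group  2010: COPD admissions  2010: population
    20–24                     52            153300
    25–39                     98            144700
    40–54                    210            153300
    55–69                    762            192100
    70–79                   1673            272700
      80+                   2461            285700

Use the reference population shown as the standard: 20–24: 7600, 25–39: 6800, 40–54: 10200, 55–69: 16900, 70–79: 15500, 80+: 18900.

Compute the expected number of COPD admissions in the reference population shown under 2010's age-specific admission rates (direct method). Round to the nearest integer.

Age-specific rates per 10000 for 2010: 3.39, 6.77, 13.70, 39.67, 61.35, 86.14.
Expected COPD admissions = Σ (standard pop × age-specific rate ÷ 10000)
= 7600×3.39/10000 + 6800×6.77/10000 + 10200×13.70/10000 + 16900×39.67/10000 + 15500×61.35/10000 + 18900×86.14/10000
= 2.58 + 4.61 + 13.97 + 67.04 + 95.09 + 162.80 = 346.09.

346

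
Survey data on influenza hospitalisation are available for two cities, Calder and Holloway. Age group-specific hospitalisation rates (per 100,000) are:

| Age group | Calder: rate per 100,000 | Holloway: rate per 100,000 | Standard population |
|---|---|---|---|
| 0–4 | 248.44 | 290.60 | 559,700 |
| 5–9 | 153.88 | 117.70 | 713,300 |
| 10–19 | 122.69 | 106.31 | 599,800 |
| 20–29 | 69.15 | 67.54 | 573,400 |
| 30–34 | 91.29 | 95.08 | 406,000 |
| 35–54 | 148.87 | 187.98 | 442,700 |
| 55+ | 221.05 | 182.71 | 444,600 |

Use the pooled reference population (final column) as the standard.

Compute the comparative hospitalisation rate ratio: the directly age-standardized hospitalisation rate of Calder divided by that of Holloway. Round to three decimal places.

1.020

Standard total = 3,739,500; weights = 0.1497, 0.1907, 0.1604, 0.1533, 0.1086, 0.1184, 0.1189.
Calder: 0.1497×248.44 + 0.1907×153.88 + 0.1604×122.69 + 0.1533×69.15 + 0.1086×91.29 + 0.1184×148.87 + 0.1189×221.05 = 150.6356 per 100,000.
Holloway: 0.1497×290.60 + 0.1907×117.70 + 0.1604×106.31 + 0.1533×67.54 + 0.1086×95.08 + 0.1184×187.98 + 0.1189×182.71 = 147.6536 per 100,000.
Ratio = 150.6356 ÷ 147.6536 = 1.02020.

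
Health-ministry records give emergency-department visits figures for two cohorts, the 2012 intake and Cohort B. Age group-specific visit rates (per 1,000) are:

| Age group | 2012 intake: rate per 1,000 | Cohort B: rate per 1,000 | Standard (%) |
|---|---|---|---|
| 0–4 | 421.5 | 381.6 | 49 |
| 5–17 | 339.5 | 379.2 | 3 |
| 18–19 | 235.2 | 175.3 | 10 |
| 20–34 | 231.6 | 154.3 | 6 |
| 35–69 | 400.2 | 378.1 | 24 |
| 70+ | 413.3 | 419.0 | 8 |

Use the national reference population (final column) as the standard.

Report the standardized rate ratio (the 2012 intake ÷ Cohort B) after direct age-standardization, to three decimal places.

1.097

Standard weights: 0.49, 0.03, 0.10, 0.06, 0.24, 0.08.
The 2012 intake: 0.4900×421.5 + 0.0300×339.5 + 0.1000×235.2 + 0.0600×231.6 + 0.2400×400.2 + 0.0800×413.3 = 383.2480 per 1,000.
Cohort B: 0.4900×381.6 + 0.0300×379.2 + 0.1000×175.3 + 0.0600×154.3 + 0.2400×378.1 + 0.0800×419.0 = 349.4120 per 1,000.
Ratio = 383.2480 ÷ 349.4120 = 1.09684.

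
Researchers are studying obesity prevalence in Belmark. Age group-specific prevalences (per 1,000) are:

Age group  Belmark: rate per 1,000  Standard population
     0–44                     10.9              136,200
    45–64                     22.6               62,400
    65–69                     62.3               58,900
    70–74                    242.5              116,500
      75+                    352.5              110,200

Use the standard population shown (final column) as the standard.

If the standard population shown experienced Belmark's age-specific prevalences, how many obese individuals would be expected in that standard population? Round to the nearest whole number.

73661

Expected obese individuals = Σ (standard pop × age-specific rate ÷ 1,000)
= 136,200×10.9/1,000 + 62,400×22.6/1,000 + 58,900×62.3/1,000 + 116,500×242.5/1,000 + 110,200×352.5/1,000
= 1484.58 + 1410.24 + 3669.47 + 28251.25 + 38845.50 = 73661.04.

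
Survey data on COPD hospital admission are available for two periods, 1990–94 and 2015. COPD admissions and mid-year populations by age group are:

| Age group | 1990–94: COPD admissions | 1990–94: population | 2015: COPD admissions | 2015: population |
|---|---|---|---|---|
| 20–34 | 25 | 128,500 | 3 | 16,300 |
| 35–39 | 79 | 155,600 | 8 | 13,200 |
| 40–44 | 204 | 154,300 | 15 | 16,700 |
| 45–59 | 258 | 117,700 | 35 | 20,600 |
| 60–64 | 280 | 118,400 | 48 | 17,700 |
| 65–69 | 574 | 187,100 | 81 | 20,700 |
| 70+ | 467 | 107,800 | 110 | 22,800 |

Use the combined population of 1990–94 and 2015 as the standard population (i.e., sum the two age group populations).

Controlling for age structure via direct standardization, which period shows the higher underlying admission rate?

Age-specific rates per 10,000 for 1990–94: 1.95, 5.08, 13.22, 21.92, 23.65, 30.68, 43.32.
For 2015: 1.84, 6.06, 8.98, 16.99, 27.12, 39.13, 48.25.
Combined standard total = 1,097,400; weights = 0.1319, 0.1538, 0.1558, 0.1260, 0.1240, 0.1894, 0.1190.
1990–94: 0.1319×1.95 + 0.1538×5.08 + 0.1558×13.22 + 0.1260×21.92 + 0.1240×23.65 + 0.1894×30.68 + 0.1190×43.32 = 19.7580 per 10,000.
2015: 0.1319×1.84 + 0.1538×6.06 + 0.1558×8.98 + 0.1260×16.99 + 0.1240×27.12 + 0.1894×39.13 + 0.1190×48.25 = 21.2304 per 10,000.

2015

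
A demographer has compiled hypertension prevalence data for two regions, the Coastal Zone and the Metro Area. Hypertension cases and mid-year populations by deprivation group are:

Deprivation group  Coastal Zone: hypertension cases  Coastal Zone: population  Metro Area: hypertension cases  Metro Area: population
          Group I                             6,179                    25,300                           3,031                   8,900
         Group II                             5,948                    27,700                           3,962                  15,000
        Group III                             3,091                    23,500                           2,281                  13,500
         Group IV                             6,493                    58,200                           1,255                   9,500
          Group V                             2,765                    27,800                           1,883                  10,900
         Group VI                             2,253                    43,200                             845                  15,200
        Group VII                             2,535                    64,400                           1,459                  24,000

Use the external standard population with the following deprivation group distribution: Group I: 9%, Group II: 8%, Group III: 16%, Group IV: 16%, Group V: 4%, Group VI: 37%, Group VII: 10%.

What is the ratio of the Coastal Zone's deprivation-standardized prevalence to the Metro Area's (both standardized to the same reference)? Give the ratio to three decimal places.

0.788

Deprivation-specific rates per 1,000 for the Coastal Zone: 244.229, 214.729, 131.532, 111.564, 99.460, 52.153, 39.363.
For the Metro Area: 340.562, 264.133, 168.963, 132.105, 172.752, 55.592, 60.792.
Standard weights: 0.09, 0.08, 0.16, 0.16, 0.04, 0.37, 0.10.
The Coastal Zone: 0.0900×244.229 + 0.0800×214.729 + 0.1600×131.532 + 0.1600×111.564 + 0.0400×99.460 + 0.3700×52.153 + 0.1000×39.363 = 105.2655 per 1,000.
The Metro Area: 0.0900×340.562 + 0.0800×264.133 + 0.1600×168.963 + 0.1600×132.105 + 0.0400×172.752 + 0.3700×55.592 + 0.1000×60.792 = 133.5105 per 1,000.
Ratio = 105.2655 ÷ 133.5105 = 0.78844.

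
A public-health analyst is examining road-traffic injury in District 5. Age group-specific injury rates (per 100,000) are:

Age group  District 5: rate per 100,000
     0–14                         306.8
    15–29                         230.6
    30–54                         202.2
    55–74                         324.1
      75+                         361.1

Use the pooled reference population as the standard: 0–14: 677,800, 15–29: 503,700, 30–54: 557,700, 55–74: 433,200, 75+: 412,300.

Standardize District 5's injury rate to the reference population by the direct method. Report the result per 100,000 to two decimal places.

Standard total = 2,584,700; weights = 0.2622, 0.1949, 0.2158, 0.1676, 0.1595.
Standardized rate: 0.2622×306.8 + 0.1949×230.6 + 0.2158×202.2 + 0.1676×324.1 + 0.1595×361.1 = 280.9420 per 100,000.

280.94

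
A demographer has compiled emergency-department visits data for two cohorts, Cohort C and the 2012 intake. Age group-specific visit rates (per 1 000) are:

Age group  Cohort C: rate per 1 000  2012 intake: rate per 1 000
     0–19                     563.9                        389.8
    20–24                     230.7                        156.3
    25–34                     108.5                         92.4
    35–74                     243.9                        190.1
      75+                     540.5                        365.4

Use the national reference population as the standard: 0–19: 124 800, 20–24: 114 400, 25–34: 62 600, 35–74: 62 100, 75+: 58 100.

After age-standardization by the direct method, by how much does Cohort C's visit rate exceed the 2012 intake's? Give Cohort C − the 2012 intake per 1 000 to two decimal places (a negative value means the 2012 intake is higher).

106.07

Standard total = 422 000; weights = 0.2957, 0.2711, 0.1483, 0.1472, 0.1377.
Cohort C: 0.2957×563.9 + 0.2711×230.7 + 0.1483×108.5 + 0.1472×243.9 + 0.1377×540.5 = 355.7065 per 1 000.
The 2012 intake: 0.2957×389.8 + 0.2711×156.3 + 0.1483×92.4 + 0.1472×190.1 + 0.1377×365.4 = 249.6373 per 1 000.
Difference = 355.7065 − 249.6373 = 106.0692.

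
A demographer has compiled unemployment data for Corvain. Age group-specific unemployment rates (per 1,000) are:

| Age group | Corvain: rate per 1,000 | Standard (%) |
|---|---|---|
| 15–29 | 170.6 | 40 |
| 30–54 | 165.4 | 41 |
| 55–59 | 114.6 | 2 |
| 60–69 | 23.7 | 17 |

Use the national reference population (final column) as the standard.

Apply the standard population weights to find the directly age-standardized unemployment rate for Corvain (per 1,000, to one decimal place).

Standard weights: 0.40, 0.41, 0.02, 0.17.
Standardized rate: 0.4000×170.6 + 0.4100×165.4 + 0.0200×114.6 + 0.1700×23.7 = 142.3750 per 1,000.

142.4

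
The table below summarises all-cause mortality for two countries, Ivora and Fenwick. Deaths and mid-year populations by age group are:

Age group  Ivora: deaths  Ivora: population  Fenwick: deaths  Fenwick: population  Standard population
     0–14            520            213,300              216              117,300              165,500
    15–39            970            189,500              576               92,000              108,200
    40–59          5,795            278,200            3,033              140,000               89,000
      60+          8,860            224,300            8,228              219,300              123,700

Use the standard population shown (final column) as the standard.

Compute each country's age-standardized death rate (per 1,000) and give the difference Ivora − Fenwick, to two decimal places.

0.30

Age-specific rates per 1,000 for Ivora: 2.438, 5.119, 20.830, 39.501.
For Fenwick: 1.841, 6.261, 21.664, 37.519.
Standard total = 486,400; weights = 0.3403, 0.2225, 0.1830, 0.2543.
Ivora: 0.3403×2.438 + 0.2225×5.119 + 0.1830×20.830 + 0.2543×39.501 = 15.8253 per 1,000.
Fenwick: 0.3403×1.841 + 0.2225×6.261 + 0.1830×21.664 + 0.2543×37.519 = 15.5252 per 1,000.
Difference = 15.8253 − 15.5252 = 0.3002.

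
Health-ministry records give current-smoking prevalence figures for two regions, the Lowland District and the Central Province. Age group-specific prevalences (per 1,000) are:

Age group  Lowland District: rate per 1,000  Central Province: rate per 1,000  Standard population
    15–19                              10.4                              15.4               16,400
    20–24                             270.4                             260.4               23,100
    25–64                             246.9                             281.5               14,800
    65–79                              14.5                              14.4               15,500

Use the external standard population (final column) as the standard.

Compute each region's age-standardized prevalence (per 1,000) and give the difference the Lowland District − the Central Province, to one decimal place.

-5.2

Standard total = 69,800; weights = 0.2350, 0.3309, 0.2120, 0.2221.
The Lowland District: 0.2350×10.4 + 0.3309×270.4 + 0.2120×246.9 + 0.2221×14.5 = 147.5024 per 1,000.
The Central Province: 0.2350×15.4 + 0.3309×260.4 + 0.2120×281.5 + 0.2221×14.4 = 152.6819 per 1,000.
Difference = 147.5024 − 152.6819 = -5.1795.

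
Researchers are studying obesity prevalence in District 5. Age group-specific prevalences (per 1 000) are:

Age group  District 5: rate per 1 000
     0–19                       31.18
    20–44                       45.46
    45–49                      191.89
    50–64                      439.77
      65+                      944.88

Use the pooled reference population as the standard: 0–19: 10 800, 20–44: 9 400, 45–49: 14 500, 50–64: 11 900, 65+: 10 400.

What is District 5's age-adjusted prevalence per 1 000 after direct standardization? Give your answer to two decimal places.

326.43

Standard total = 57 000; weights = 0.1895, 0.1649, 0.2544, 0.2088, 0.1825.
Standardized rate: 0.1895×31.18 + 0.1649×45.46 + 0.2544×191.89 + 0.2088×439.77 + 0.1825×944.88 = 326.4296 per 1 000.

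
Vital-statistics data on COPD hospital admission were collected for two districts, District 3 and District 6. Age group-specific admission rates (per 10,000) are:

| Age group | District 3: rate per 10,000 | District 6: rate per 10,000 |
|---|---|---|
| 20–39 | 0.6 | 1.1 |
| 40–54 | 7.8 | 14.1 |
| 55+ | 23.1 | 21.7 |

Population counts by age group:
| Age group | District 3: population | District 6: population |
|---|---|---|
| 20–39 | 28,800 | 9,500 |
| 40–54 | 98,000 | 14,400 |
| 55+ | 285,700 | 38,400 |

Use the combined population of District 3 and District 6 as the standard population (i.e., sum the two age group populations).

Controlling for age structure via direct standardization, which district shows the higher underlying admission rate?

District 6

Combined standard total = 474,800; weights = 0.0807, 0.2367, 0.6826.
District 3: 0.0807×0.6 + 0.2367×7.8 + 0.6826×23.1 = 17.6630 per 10,000.
District 6: 0.0807×1.1 + 0.2367×14.1 + 0.6826×21.7 = 18.2391 per 10,000.
The crude rates (17.89 vs 16.80) would put District 3 higher, but that reflects its age composition; once standardized to a common age structure, District 6 has the higher underlying rate.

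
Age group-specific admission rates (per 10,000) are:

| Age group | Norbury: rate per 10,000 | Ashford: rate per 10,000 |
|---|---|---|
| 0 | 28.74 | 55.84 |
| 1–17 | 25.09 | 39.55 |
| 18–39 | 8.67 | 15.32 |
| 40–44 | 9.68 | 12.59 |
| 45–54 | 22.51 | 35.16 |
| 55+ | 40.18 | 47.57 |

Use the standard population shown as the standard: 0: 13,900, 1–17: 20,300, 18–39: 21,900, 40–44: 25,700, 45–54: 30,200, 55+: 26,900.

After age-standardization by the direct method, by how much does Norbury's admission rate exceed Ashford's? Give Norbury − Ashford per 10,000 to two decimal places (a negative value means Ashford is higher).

-10.59

Standard total = 138,900; weights = 0.1001, 0.1461, 0.1577, 0.1850, 0.2174, 0.1937.
Norbury: 0.1001×28.74 + 0.1461×25.09 + 0.1577×8.67 + 0.1850×9.68 + 0.2174×22.51 + 0.1937×40.18 = 22.3766 per 10,000.
Ashford: 0.1001×55.84 + 0.1461×39.55 + 0.1577×15.32 + 0.1850×12.59 + 0.2174×35.16 + 0.1937×47.57 = 32.9703 per 10,000.
Difference = 22.3766 − 32.9703 = -10.5937.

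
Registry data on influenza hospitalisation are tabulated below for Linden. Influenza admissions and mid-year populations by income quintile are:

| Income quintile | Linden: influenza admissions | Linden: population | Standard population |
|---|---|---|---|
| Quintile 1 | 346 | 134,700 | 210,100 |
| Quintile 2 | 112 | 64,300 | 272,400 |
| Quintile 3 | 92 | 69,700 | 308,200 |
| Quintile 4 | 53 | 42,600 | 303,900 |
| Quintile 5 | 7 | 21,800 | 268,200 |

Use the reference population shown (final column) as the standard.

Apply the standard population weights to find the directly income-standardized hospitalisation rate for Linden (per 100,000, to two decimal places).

138.33

Income-specific rates per 100,000 for Linden: 256.87, 174.18, 131.99, 124.41, 32.11.
Standard total = 1,362,800; weights = 0.1542, 0.1999, 0.2262, 0.2230, 0.1968.
Standardized rate: 0.1542×256.87 + 0.1999×174.18 + 0.2262×131.99 + 0.2230×124.41 + 0.1968×32.11 = 138.3307 per 100,000.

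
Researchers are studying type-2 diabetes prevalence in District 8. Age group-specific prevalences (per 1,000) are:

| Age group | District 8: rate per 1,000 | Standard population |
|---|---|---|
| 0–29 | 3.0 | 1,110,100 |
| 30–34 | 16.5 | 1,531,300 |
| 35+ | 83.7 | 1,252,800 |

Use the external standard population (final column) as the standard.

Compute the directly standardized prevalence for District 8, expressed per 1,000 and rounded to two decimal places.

34.27

Standard total = 3,894,200; weights = 0.2851, 0.3932, 0.3217.
Standardized rate: 0.2851×3.0 + 0.3932×16.5 + 0.3217×83.7 = 34.2705 per 1,000.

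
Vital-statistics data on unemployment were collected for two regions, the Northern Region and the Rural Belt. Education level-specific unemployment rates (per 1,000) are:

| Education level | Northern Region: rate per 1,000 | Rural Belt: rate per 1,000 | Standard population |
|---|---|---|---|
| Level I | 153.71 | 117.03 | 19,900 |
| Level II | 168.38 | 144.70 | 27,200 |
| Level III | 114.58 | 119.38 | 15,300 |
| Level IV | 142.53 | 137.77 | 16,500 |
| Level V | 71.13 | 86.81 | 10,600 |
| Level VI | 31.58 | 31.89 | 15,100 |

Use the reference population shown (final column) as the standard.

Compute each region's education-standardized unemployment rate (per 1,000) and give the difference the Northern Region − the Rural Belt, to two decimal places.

11.55

Standard total = 104,600; weights = 0.1902, 0.2600, 0.1463, 0.1577, 0.1013, 0.1444.
The Northern Region: 0.1902×153.71 + 0.2600×168.38 + 0.1463×114.58 + 0.1577×142.53 + 0.1013×71.13 + 0.1444×31.58 = 124.0384 per 1,000.
The Rural Belt: 0.1902×117.03 + 0.2600×144.70 + 0.1463×119.38 + 0.1577×137.77 + 0.1013×86.81 + 0.1444×31.89 = 112.4874 per 1,000.
Difference = 124.0384 − 112.4874 = 11.5510.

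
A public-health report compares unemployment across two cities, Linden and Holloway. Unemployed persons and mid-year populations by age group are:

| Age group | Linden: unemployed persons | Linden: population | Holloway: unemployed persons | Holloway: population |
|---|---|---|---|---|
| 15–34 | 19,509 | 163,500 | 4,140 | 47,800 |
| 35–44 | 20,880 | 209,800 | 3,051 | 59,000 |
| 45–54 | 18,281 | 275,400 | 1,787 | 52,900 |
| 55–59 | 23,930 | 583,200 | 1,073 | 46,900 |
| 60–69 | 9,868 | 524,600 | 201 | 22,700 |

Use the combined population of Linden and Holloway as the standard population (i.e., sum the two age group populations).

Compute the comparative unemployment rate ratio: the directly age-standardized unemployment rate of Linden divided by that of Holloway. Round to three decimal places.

Age-specific rates per 1,000 for Linden: 119.321, 99.523, 66.380, 41.032, 18.811.
For Holloway: 86.611, 51.712, 33.781, 22.878, 8.855.
Combined standard total = 1,985,800; weights = 0.1064, 0.1354, 0.1653, 0.3173, 0.2756.
Linden: 0.1064×119.321 + 0.1354×99.523 + 0.1653×66.380 + 0.3173×41.032 + 0.2756×18.811 = 55.3461 per 1,000.
Holloway: 0.1064×86.611 + 0.1354×51.712 + 0.1653×33.781 + 0.3173×22.878 + 0.2756×8.855 = 31.5002 per 1,000.
Ratio = 55.3461 ÷ 31.5002 = 1.75701.

1.757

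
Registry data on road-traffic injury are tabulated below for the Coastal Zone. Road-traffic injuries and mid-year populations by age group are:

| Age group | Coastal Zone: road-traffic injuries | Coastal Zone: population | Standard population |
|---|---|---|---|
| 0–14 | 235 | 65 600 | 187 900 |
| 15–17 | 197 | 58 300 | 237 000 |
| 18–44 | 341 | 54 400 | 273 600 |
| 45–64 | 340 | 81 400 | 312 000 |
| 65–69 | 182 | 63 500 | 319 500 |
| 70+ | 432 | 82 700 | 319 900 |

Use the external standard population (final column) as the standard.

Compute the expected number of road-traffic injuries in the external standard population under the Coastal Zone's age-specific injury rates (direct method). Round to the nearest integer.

Age-specific rates per 100 000 for the Coastal Zone: 358.23, 337.91, 626.84, 417.69, 286.61, 522.37.
Expected road-traffic injuries = Σ (standard pop × age-specific rate ÷ 100 000)
= 187 900×358.23/100 000 + 237 000×337.91/100 000 + 273 600×626.84/100 000 + 312 000×417.69/100 000 + 319 500×286.61/100 000 + 319 900×522.37/100 000
= 673.12 + 800.84 + 1715.03 + 1303.19 + 915.73 + 1671.06 = 7078.98.

7079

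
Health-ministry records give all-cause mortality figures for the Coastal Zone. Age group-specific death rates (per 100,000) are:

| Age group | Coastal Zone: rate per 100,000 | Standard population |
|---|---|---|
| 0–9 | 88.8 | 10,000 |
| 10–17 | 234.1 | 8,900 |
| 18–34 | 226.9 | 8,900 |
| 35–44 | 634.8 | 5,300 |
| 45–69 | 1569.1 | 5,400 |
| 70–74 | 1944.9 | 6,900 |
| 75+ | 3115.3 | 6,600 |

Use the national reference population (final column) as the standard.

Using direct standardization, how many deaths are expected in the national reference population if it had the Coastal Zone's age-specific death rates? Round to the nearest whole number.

508

Expected deaths = Σ (standard pop × age-specific rate ÷ 100,000)
= 10,000×88.8/100,000 + 8,900×234.1/100,000 + 8,900×226.9/100,000 + 5,300×634.8/100,000 + 5,400×1569.1/100,000 + 6,900×1944.9/100,000 + 6,600×3115.3/100,000
= 8.88 + 20.83 + 20.19 + 33.64 + 84.73 + 134.20 + 205.61 = 508.09.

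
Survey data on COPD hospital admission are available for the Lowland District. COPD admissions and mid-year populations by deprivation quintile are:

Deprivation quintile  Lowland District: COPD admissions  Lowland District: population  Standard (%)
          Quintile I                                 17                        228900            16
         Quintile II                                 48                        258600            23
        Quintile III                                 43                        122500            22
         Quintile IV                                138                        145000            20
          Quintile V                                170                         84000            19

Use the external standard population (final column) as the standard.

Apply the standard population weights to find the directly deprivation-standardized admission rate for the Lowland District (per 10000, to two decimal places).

7.07

Deprivation-specific rates per 10000 for the Lowland District: 0.74, 1.86, 3.51, 9.52, 20.24.
Standard weights: 0.16, 0.23, 0.22, 0.20, 0.19.
Standardized rate: 0.1600×0.74 + 0.2300×1.86 + 0.2200×3.51 + 0.2000×9.52 + 0.1900×20.24 = 7.0667 per 10000.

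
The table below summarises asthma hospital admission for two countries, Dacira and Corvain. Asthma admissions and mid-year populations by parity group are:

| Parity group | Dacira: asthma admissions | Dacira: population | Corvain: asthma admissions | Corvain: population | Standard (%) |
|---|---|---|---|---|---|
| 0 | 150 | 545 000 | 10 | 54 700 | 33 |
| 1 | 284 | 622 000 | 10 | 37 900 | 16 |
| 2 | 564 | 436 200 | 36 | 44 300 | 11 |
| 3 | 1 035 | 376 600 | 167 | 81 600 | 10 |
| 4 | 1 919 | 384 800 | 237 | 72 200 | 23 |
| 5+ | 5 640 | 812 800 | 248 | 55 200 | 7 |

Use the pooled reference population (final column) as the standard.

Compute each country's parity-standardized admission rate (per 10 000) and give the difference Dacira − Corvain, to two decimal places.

7.48

Parity-specific rates per 10 000 for Dacira: 2.75, 4.57, 12.93, 27.48, 49.87, 69.39.
For Corvain: 1.83, 2.64, 8.13, 20.47, 32.83, 44.93.
Standard weights: 0.33, 0.16, 0.11, 0.10, 0.23, 0.07.
Dacira: 0.3300×2.75 + 0.1600×4.57 + 0.1100×12.93 + 0.1000×27.48 + 0.2300×49.87 + 0.0700×69.39 = 22.1368 per 10 000.
Corvain: 0.3300×1.83 + 0.1600×2.64 + 0.1100×8.13 + 0.1000×20.47 + 0.2300×32.83 + 0.0700×44.93 = 14.6607 per 10 000.
Difference = 22.1368 − 14.6607 = 7.4760.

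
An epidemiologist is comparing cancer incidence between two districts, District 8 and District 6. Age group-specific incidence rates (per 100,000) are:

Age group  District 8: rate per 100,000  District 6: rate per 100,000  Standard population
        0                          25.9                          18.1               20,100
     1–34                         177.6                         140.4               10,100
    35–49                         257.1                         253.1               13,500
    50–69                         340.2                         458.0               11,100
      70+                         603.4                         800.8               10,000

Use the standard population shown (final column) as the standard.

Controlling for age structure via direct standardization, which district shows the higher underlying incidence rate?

Standard total = 64,800; weights = 0.3102, 0.1559, 0.2083, 0.1713, 0.1543.
District 8: 0.3102×25.9 + 0.1559×177.6 + 0.2083×257.1 + 0.1713×340.2 + 0.1543×603.4 = 240.6701 per 100,000.
District 6: 0.3102×18.1 + 0.1559×140.4 + 0.2083×253.1 + 0.1713×458.0 + 0.1543×800.8 = 282.2608 per 100,000.

District 6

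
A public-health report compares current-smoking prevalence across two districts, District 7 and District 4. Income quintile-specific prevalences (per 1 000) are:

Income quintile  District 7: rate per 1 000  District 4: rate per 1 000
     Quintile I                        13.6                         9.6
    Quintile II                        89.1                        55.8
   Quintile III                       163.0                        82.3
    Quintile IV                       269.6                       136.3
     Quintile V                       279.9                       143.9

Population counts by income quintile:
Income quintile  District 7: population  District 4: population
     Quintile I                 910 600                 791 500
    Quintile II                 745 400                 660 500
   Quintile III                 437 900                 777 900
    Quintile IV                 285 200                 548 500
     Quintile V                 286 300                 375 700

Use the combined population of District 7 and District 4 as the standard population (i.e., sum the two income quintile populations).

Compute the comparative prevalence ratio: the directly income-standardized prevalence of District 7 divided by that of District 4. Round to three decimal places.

1.874

Combined standard total = 5 819 500; weights = 0.2925, 0.2416, 0.2089, 0.1433, 0.1138.
District 7: 0.2925×13.6 + 0.2416×89.1 + 0.2089×163.0 + 0.1433×269.6 + 0.1138×279.9 = 130.0196 per 1 000.
District 4: 0.2925×9.6 + 0.2416×55.8 + 0.2089×82.3 + 0.1433×136.3 + 0.1138×143.9 = 69.3779 per 1 000.
Ratio = 130.0196 ÷ 69.3779 = 1.87408.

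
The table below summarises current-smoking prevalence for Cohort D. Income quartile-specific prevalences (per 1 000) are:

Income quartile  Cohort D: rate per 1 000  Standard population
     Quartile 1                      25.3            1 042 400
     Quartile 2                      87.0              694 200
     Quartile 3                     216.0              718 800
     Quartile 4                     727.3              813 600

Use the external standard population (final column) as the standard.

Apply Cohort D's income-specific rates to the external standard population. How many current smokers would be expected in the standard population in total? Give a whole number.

833760

Expected current smokers = Σ (standard pop × income-specific rate ÷ 1 000)
= 1 042 400×25.3/1 000 + 694 200×87.0/1 000 + 718 800×216.0/1 000 + 813 600×727.3/1 000
= 26372.72 + 60395.40 + 155260.80 + 591731.28 = 833760.20.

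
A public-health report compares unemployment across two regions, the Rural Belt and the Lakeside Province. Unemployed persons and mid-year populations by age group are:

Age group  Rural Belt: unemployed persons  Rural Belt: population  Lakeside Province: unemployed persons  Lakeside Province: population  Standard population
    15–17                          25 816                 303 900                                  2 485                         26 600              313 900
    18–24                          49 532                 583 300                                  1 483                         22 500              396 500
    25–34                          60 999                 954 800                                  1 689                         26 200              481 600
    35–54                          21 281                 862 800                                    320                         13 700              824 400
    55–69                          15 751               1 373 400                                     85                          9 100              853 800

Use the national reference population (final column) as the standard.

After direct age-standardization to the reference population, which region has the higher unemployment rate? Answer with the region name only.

Rural Belt

Age-specific rates per 1 000 for the Rural Belt: 84.949, 84.917, 63.887, 24.665, 11.469.
For the Lakeside Province: 93.421, 65.911, 64.466, 23.358, 9.341.
Standard total = 2 870 200; weights = 0.1094, 0.1381, 0.1678, 0.2872, 0.2975.
The Rural Belt: 0.1094×84.949 + 0.1381×84.917 + 0.1678×63.887 + 0.2872×24.665 + 0.2975×11.469 = 42.2370 per 1 000.
The Lakeside Province: 0.1094×93.421 + 0.1381×65.911 + 0.1678×64.466 + 0.2872×23.358 + 0.2975×9.341 = 39.6266 per 1 000.
The crude rates (42.51 vs 61.79) would put the Lakeside Province higher, but that reflects its age composition; once standardized to a common age structure, the Rural Belt has the higher underlying rate.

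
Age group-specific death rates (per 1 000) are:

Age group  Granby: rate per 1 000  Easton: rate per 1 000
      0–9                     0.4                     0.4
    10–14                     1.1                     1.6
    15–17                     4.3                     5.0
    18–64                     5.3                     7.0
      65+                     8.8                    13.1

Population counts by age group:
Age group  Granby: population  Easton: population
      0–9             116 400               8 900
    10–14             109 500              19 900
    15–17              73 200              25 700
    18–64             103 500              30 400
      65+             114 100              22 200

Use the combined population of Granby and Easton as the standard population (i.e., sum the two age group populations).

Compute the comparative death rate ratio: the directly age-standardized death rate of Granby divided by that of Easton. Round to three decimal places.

Combined standard total = 623 800; weights = 0.2009, 0.2074, 0.1585, 0.2147, 0.2185.
Granby: 0.2009×0.4 + 0.2074×1.1 + 0.1585×4.3 + 0.2147×5.3 + 0.2185×8.8 = 4.0507 per 1 000.
Easton: 0.2009×0.4 + 0.2074×1.6 + 0.1585×5.0 + 0.2147×7.0 + 0.2185×13.1 = 5.5699 per 1 000.
Ratio = 4.0507 ÷ 5.5699 = 0.72725.

0.727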